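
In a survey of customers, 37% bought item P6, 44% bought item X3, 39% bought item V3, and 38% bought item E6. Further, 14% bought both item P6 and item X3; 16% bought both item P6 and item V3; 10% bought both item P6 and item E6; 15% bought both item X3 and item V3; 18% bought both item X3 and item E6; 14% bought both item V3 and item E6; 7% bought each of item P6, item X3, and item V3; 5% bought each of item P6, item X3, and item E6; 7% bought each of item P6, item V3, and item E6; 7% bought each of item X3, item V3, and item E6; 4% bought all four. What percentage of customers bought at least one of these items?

By inclusion-exclusion,
P(at least one) = 37 + 44 + 39 + 38 − 14 − 16 − 10 − 15 − 18 − 14 + 7 + 5 + 7 + 7 − 4 = 93%

93%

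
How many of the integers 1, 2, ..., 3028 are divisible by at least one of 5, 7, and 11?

1139

By inclusion–exclusion:
605 + 432 + 275 − 86 − 55 − 39 + 7 = 1139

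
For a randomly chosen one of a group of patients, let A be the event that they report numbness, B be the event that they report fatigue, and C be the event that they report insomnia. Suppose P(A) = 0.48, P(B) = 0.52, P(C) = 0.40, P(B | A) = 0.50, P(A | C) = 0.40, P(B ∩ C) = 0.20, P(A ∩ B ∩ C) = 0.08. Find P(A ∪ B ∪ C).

0.88

P(A ∩ B) = P(A)·P(B|A) = 0.48 × 0.50 = 0.24
P(A ∩ C) = P(C)·P(A|C) = 0.40 × 0.40 = 0.16
P(A ∪ B ∪ C) = 0.48 + 0.52 + 0.40 − 0.24 − 0.16 − 0.20 + 0.08 = 0.88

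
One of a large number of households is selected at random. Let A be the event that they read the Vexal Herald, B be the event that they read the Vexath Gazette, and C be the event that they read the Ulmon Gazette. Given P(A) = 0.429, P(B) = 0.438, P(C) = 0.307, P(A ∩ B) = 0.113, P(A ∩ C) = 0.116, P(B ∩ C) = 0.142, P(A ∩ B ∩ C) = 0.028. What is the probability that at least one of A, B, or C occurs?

0.831

Apply inclusion-exclusion:
P(A ∪ B ∪ C) = 0.429 + 0.438 + 0.307 − 0.113 − 0.116 − 0.142 + 0.028 = 0.831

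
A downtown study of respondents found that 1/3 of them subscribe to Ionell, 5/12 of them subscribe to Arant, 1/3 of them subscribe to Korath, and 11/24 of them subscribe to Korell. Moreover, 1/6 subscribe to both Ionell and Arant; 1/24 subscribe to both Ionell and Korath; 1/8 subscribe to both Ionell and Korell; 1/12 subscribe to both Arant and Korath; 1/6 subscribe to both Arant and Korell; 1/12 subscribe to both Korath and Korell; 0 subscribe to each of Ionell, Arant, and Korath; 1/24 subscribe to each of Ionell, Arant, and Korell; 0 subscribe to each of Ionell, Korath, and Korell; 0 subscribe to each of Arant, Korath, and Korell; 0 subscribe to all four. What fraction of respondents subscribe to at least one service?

11/12

P(≥1) = 1/3 + 5/12 + 1/3 + 11/24 − 1/6 − 1/24 − 1/8 − 1/12 − 1/6 − 1/12 + 0 + 1/24 + 0 + 0 − 0 = 11/12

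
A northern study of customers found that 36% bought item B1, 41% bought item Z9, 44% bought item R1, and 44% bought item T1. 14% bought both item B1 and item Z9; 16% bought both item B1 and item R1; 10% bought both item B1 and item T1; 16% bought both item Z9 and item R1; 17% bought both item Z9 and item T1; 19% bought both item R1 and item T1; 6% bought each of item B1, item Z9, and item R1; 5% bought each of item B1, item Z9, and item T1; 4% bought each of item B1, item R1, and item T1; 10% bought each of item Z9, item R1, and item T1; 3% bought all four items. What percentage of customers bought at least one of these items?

P(≥1) = 36 + 41 + 44 + 44 − 14 − 16 − 10 − 16 − 17 − 19 + 6 + 5 + 4 + 10 − 3 = 95%

95%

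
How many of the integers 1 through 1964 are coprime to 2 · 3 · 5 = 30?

524

⌊1964/2⌋ + ⌊1964/3⌋ + ⌊1964/5⌋ − ⌊1964/6⌋ − ⌊1964/10⌋ − ⌊1964/15⌋ + ⌊1964/30⌋ = 982 + 654 + 392 − 327 − 196 − 130 + 65 = 1440
1964 − 1440 = 524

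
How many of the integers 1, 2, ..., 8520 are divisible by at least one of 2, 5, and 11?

5422

4260 + 1704 + 774 − 852 − 387 − 154 + 77 = 5422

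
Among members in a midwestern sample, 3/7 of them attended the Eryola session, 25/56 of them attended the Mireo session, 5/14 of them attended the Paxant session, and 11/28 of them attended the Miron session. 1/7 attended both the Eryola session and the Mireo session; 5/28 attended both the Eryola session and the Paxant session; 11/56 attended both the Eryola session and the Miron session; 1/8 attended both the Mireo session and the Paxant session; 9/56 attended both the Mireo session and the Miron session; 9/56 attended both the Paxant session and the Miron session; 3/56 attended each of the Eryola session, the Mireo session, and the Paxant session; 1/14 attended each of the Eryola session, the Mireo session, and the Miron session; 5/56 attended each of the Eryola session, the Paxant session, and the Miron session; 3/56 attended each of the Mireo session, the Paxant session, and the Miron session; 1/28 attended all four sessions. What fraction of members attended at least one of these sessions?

25/28

By inclusion-exclusion,
P(≥1) = 3/7 + 25/56 + 5/14 + 11/28 − 1/7 − 5/28 − 11/56 − 1/8 − 9/56 − 9/56 + 3/56 + 1/14 + 5/56 + 3/56 − 1/28 = 25/28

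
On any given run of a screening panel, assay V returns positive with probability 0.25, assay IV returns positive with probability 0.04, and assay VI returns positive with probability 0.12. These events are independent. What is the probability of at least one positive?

0.3664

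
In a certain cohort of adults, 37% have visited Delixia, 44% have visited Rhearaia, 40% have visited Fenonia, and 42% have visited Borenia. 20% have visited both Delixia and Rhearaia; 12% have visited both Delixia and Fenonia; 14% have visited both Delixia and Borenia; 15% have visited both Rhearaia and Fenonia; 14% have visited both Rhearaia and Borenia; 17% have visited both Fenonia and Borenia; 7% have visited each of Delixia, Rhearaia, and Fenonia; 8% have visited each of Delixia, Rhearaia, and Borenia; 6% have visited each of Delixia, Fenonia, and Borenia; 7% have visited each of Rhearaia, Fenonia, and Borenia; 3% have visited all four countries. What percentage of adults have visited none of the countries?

4%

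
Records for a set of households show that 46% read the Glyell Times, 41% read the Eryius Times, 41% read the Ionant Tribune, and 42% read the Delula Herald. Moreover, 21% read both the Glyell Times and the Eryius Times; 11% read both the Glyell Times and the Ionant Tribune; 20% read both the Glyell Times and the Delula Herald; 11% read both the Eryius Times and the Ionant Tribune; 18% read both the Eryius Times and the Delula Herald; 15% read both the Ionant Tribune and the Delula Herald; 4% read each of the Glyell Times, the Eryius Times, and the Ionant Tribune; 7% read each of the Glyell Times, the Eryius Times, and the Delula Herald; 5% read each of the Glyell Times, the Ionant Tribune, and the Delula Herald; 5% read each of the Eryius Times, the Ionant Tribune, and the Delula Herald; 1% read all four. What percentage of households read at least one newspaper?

94%

Using inclusion–exclusion:
P(union) = 46 + 41 + 41 + 42 − 21 − 11 − 20 − 11 − 18 − 15 + 4 + 7 + 5 + 5 − 1 = 94%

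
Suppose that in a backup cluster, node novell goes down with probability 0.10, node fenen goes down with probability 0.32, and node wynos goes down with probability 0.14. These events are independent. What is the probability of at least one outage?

Independence gives P(none) = ∏(1 − pᵢ).
P(none) = (1 − 0.10) × (1 − 0.32) × (1 − 0.14) = 0.90 × 0.68 × 0.86 = 0.52632
P(at least one) = 1 − 0.52632 = 0.47368

0.47368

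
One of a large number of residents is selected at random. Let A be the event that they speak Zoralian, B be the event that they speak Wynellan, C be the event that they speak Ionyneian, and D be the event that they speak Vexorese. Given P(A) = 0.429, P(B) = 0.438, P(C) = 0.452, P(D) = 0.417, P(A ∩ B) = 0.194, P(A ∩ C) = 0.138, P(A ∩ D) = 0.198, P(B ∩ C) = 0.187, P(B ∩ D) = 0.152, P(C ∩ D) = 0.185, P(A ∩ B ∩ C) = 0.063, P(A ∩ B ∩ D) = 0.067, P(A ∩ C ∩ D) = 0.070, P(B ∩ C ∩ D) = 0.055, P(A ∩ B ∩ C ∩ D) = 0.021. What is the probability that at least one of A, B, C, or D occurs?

P(A ∪ B ∪ C ∪ D) = 0.429 + 0.438 + 0.452 + 0.417 − 0.194 − 0.138 − 0.198 − 0.187 − 0.152 − 0.185 + 0.063 + 0.067 + 0.070 + 0.055 − 0.021 = 0.916

0.916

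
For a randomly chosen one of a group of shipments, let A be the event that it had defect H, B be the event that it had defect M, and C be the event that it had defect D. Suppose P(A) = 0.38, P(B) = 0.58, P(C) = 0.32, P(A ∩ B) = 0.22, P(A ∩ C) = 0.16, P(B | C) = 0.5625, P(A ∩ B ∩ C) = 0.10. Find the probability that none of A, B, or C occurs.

P(B ∩ C) = P(C)·P(B|C) = 0.32 × 0.5625 = 0.18
By inclusion–exclusion:
P(A ∪ B ∪ C) = 0.38 + 0.58 + 0.32 − 0.22 − 0.16 − 0.18 + 0.10 = 0.82
P(none) = 1 − 0.82 = 0.18

0.18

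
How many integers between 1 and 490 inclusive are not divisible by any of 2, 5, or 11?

178

Apply inclusion-exclusion:
245 + 98 + 44 − 49 − 22 − 8 + 4 = 312
490 − 312 = 178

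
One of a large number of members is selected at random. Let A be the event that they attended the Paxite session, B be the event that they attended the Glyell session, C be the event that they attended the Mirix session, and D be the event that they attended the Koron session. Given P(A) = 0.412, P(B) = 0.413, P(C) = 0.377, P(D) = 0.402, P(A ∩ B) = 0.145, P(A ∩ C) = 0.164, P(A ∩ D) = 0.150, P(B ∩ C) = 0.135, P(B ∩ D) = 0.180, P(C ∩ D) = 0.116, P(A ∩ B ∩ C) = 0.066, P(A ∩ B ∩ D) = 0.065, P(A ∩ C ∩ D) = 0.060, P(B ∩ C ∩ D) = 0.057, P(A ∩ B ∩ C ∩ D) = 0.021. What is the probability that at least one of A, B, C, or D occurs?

0.941

By inclusion–exclusion:
P(A ∪ B ∪ C ∪ D) = 0.412 + 0.413 + 0.377 + 0.402 − 0.145 − 0.164 − 0.150 − 0.135 − 0.180 − 0.116 + 0.066 + 0.065 + 0.060 + 0.057 − 0.021 = 0.941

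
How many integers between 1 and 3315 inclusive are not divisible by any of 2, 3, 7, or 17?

891

Using inclusion–exclusion:
1657 + 1105 + 473 + 195 − 552 − 236 − 97 − 157 − 65 − 27 + 78 + 32 + 13 + 9 − 4 = 2424
3315 − 2424 = 891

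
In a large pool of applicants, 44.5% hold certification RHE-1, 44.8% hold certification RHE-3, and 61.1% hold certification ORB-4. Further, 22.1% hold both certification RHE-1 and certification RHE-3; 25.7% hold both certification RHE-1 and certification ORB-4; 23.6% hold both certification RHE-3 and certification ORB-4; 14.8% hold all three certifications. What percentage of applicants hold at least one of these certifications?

93.8%

By inclusion–exclusion:
P(union) = 44.5 + 44.8 + 61.1 − 22.1 − 25.7 − 23.6 + 14.8 = 93.8%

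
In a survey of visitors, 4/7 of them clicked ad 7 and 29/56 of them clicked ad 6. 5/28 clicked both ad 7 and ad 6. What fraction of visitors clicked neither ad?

5/56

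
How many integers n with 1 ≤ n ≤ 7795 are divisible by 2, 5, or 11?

By inclusion-exclusion,
floor(7795/2) + floor(7795/5) + floor(7795/11) − floor(7795/10) − floor(7795/22) − floor(7795/55) + floor(7795/110) = 3897 + 1559 + 708 − 779 − 354 − 141 + 70 = 4960

4960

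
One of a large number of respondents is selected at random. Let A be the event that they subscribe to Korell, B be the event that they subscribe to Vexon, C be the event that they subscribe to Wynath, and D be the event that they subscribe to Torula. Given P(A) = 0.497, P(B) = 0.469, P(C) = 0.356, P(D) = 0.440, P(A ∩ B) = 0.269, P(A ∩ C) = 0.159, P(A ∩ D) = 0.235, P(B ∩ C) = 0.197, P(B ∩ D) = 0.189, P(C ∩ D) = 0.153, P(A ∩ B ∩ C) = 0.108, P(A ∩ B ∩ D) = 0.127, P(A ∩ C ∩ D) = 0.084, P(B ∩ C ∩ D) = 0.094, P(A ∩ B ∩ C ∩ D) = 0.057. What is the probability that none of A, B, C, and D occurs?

P(A ∪ B ∪ C ∪ D) = 0.497 + 0.469 + 0.356 + 0.440 − 0.269 − 0.159 − 0.235 − 0.197 − 0.189 − 0.153 + 0.108 + 0.127 + 0.084 + 0.094 − 0.057 = 0.916
P(none) = 1 − 0.916 = 0.084

0.084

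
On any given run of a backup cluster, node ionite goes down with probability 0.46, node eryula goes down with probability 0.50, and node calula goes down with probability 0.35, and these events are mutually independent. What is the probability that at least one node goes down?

Since the events are independent, P(none) is the product of the individual non-occurrence probabilities.
P(none) = (1 − 0.46) × (1 − 0.50) × (1 − 0.35) = 0.54 × 0.50 × 0.65 = 0.1755
P(at least one) = 1 − 0.1755 = 0.8245

0.8245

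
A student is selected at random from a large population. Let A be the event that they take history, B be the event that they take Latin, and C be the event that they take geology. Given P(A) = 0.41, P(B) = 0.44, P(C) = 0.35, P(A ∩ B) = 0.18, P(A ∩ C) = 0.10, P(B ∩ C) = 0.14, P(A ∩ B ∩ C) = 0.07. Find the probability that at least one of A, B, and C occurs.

0.85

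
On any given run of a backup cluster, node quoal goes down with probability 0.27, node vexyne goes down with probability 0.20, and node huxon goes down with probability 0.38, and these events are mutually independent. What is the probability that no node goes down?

P(none) = (1 − 0.27) × (1 − 0.20) × (1 − 0.38) = 0.73 × 0.80 × 0.62 = 0.36208

0.36208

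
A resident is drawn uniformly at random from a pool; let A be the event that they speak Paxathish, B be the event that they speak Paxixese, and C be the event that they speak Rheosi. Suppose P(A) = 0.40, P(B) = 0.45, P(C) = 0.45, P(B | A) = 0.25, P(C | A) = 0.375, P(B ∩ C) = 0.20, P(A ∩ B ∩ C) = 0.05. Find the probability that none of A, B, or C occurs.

P(A ∩ B) = P(A)·P(B|A) = 0.40 × 0.25 = 0.10
P(A ∩ C) = P(A)·P(C|A) = 0.40 × 0.375 = 0.15
P(A ∪ B ∪ C) = 0.40 + 0.45 + 0.45 − 0.10 − 0.15 − 0.20 + 0.05 = 0.90
P(none) = 1 − 0.90 = 0.10

0.10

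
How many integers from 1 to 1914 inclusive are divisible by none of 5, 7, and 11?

1193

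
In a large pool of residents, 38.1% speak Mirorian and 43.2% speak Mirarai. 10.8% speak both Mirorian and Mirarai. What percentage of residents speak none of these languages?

29.5%

P(≥1) = 38.1 + 43.2 − 10.8 = 70.5%
P(none) = 100% − 70.5% = 29.5%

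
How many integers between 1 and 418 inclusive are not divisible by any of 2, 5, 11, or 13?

By inclusion–exclusion:
⌊418/2⌋ + ⌊418/5⌋ + ⌊418/11⌋ + ⌊418/13⌋ − ⌊418/10⌋ − ⌊418/22⌋ − ⌊418/26⌋ − ⌊418/55⌋ − ⌊418/65⌋ − ⌊418/143⌋ + ⌊418/110⌋ + ⌊418/130⌋ + ⌊418/286⌋ + ⌊418/715⌋ − ⌊418/1430⌋ = 209 + 83 + 38 + 32 − 41 − 19 − 16 − 7 − 6 − 2 + 3 + 3 + 1 + 0 − 0 = 278
418 − 278 = 140

140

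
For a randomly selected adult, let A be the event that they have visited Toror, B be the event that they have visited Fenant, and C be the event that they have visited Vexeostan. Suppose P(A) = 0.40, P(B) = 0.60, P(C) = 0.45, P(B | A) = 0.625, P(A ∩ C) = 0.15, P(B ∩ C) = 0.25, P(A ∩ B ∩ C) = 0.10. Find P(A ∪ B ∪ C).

0.90

P(A ∩ B) = P(A)·P(B|A) = 0.40 × 0.625 = 0.25
P(A ∪ B ∪ C) = 0.40 + 0.60 + 0.45 − 0.25 − 0.15 − 0.25 + 0.10 = 0.90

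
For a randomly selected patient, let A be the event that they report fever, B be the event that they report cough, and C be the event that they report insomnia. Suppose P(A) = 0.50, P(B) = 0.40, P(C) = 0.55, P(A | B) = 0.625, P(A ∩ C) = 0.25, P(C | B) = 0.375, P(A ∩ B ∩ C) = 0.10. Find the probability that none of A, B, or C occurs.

P(A ∩ B) = P(B)·P(A|B) = 0.40 × 0.625 = 0.25
P(B ∩ C) = P(B)·P(C|B) = 0.40 × 0.375 = 0.15
P(A ∪ B ∪ C) = 0.50 + 0.40 + 0.55 − 0.25 − 0.25 − 0.15 + 0.10 = 0.90
P(none) = 1 − 0.90 = 0.10

0.10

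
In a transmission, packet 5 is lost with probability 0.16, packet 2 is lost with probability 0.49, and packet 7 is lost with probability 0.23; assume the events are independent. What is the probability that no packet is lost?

0.329868

Independence gives P(none) = ∏(1 − pᵢ).
P(none) = (1 − 0.16) × (1 − 0.49) × (1 − 0.23) = 0.84 × 0.51 × 0.77 = 0.329868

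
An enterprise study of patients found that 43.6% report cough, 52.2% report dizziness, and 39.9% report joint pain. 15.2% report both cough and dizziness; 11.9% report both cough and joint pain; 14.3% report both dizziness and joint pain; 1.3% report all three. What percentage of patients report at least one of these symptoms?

95.6%

P(at least one) = 43.6 + 52.2 + 39.9 − 15.2 − 11.9 − 14.3 + 1.3 = 95.6%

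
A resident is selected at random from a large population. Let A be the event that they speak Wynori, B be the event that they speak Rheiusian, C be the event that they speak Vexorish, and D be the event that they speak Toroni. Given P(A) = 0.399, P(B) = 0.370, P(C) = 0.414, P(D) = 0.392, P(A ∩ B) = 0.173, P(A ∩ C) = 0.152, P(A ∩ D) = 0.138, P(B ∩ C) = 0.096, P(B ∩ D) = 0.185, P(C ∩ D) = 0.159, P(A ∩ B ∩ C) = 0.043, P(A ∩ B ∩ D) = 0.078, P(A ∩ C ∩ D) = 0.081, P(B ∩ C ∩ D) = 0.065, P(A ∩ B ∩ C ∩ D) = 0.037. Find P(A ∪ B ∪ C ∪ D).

Inclusion–exclusion gives
P(A ∪ B ∪ C ∪ D) = 0.399 + 0.370 + 0.414 + 0.392 − 0.173 − 0.152 − 0.138 − 0.096 − 0.185 − 0.159 + 0.043 + 0.078 + 0.081 + 0.065 − 0.037 = 0.902

0.902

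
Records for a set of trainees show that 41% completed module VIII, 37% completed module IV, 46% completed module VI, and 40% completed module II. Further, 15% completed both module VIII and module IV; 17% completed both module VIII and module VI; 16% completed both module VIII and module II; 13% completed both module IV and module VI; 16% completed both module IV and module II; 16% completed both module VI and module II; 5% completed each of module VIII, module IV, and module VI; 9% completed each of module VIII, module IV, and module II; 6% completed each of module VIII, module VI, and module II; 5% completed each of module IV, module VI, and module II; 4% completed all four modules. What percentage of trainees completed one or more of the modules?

92%

P(≥1) = 41 + 37 + 46 + 40 − 15 − 17 − 16 − 13 − 16 − 16 + 5 + 9 + 6 + 5 − 4 = 92%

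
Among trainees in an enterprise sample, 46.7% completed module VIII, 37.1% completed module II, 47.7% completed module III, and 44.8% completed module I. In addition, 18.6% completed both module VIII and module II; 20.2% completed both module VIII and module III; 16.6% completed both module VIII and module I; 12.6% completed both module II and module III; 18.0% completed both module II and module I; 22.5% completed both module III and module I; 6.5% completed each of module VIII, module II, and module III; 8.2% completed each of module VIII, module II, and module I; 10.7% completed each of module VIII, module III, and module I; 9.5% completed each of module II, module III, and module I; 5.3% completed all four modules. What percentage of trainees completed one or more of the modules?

Apply inclusion-exclusion:
P(at least one) = 46.7 + 37.1 + 47.7 + 44.8 − 18.6 − 20.2 − 16.6 − 12.6 − 18.0 − 22.5 + 6.5 + 8.2 + 10.7 + 9.5 − 5.3 = 97.4%

97.4%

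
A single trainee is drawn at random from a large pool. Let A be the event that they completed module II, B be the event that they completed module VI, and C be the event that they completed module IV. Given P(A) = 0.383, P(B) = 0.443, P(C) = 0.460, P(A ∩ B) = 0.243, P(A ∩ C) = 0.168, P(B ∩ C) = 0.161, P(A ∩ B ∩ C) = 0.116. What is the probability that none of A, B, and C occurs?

0.170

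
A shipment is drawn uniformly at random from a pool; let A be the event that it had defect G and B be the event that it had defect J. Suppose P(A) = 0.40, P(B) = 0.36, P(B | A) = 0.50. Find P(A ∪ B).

P(A ∩ B) = P(A)·P(B|A) = 0.40 × 0.50 = 0.20
P(A ∪ B) = 0.40 + 0.36 − 0.20 = 0.56

0.56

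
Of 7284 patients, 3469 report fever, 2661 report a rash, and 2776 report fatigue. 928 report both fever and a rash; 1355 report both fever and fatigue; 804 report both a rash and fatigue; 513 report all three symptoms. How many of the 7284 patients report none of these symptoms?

Apply inclusion-exclusion:
N(≥1) = 3469 + 2661 + 2776 − 928 − 1355 − 804 + 513 = 6332
None: 7284 − 6332 = 952

952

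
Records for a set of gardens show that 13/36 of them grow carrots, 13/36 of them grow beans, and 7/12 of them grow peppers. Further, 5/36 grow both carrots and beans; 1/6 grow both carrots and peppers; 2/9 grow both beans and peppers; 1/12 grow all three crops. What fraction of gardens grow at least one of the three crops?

31/36

Apply inclusion-exclusion:
P(union) = 13/36 + 13/36 + 7/12 − 5/36 − 1/6 − 2/9 + 1/12 = 31/36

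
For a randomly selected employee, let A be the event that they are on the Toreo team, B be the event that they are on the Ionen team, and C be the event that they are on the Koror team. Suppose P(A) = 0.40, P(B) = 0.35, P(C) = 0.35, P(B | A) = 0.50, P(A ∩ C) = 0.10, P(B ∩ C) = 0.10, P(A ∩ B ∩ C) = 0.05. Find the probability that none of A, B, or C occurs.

P(A ∩ B) = P(A)·P(B|A) = 0.40 × 0.50 = 0.20
Inclusion–exclusion gives
P(A ∪ B ∪ C) = 0.40 + 0.35 + 0.35 − 0.20 − 0.10 − 0.10 + 0.05 = 0.75
P(none) = 1 − 0.75 = 0.25

0.25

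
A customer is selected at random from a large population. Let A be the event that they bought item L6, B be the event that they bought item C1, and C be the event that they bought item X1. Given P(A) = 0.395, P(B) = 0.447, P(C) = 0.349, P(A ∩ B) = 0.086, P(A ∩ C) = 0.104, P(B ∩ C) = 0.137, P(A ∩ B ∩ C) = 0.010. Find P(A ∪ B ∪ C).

Inclusion–exclusion gives
P(A ∪ B ∪ C) = 0.395 + 0.447 + 0.349 − 0.086 − 0.104 − 0.137 + 0.010 = 0.874

0.874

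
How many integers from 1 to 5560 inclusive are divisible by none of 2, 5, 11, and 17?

By inclusion-exclusion,
2780 + 1112 + 505 + 327 − 556 − 252 − 163 − 101 − 65 − 29 + 50 + 32 + 14 + 5 − 2 = 3657
5560 − 3657 = 1903

1903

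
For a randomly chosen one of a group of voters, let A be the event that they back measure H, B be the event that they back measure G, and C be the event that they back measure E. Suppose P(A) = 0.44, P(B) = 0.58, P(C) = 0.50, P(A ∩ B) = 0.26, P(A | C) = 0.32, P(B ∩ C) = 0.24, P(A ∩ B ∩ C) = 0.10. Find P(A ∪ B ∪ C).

0.96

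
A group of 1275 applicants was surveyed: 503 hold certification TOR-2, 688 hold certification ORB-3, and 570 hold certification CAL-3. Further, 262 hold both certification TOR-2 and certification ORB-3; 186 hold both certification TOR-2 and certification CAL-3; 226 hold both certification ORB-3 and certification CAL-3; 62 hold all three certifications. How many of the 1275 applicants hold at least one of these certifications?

|union| = 503 + 688 + 570 − 262 − 186 − 226 + 62 = 1149

1149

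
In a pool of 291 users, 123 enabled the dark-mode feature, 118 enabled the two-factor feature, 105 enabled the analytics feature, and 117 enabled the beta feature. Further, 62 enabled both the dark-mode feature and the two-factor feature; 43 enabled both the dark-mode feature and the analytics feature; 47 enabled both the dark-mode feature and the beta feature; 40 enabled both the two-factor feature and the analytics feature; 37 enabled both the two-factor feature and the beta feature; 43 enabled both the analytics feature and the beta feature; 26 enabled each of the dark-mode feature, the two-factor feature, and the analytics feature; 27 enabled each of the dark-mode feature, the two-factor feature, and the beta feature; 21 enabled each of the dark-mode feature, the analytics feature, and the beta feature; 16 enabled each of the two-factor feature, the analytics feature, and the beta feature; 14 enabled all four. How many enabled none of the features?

24

|union| = 123 + 118 + 105 + 117 − 62 − 43 − 47 − 40 − 37 − 43 + 26 + 27 + 21 + 16 − 14 = 267
None: 291 − 267 = 24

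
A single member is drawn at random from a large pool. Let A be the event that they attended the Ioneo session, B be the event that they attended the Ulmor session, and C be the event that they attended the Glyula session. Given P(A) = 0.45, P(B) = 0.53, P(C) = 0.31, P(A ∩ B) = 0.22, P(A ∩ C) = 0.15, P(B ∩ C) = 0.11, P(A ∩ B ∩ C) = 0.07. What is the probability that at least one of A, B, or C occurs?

Apply inclusion-exclusion:
P(A ∪ B ∪ C) = 0.45 + 0.53 + 0.31 − 0.22 − 0.15 − 0.11 + 0.07 = 0.88

0.88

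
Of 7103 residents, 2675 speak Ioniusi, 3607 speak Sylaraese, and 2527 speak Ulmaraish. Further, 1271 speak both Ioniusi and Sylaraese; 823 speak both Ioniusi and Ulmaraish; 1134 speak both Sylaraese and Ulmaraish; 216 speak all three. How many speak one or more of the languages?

5797

By inclusion–exclusion:
|at least one| = 2675 + 3607 + 2527 − 1271 − 823 − 1134 + 216 = 5797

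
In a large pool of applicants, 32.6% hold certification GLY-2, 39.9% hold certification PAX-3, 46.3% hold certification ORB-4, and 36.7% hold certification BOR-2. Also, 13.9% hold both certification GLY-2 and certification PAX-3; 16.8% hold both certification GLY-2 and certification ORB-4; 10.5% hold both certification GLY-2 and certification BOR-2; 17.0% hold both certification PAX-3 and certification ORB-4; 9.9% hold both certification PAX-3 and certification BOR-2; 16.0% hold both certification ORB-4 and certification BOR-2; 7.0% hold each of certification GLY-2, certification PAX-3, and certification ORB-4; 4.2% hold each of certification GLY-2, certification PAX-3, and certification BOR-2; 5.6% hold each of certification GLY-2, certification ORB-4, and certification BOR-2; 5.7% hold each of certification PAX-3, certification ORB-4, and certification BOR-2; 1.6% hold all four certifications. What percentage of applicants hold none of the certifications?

P(≥1) = 32.6 + 39.9 + 46.3 + 36.7 − 13.9 − 16.8 − 10.5 − 17.0 − 9.9 − 16.0 + 7.0 + 4.2 + 5.6 + 5.7 − 1.6 = 92.3%
P(none) = 100% − 92.3% = 7.7%

7.7%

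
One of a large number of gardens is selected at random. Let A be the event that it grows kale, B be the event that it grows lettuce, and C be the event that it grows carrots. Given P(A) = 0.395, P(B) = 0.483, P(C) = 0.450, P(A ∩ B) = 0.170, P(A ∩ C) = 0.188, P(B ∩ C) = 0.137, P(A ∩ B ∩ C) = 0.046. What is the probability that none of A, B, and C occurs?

P(A ∪ B ∪ C) = 0.395 + 0.483 + 0.450 − 0.170 − 0.188 − 0.137 + 0.046 = 0.879
P(none) = 1 − 0.879 = 0.121

0.121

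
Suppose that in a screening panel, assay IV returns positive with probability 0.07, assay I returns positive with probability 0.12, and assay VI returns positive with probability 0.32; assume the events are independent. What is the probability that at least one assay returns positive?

0.443488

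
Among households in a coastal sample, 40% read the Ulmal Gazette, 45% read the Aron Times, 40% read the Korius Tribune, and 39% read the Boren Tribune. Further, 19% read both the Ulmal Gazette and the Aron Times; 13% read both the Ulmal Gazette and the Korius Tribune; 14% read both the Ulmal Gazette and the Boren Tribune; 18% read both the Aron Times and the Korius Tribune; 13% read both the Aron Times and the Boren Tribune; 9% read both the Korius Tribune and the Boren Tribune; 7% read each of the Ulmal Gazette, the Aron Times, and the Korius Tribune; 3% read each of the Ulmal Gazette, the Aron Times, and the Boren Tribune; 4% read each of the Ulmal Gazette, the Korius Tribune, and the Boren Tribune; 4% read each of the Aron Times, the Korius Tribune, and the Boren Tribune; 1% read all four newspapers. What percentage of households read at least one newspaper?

P(≥1) = 40 + 45 + 40 + 39 − 19 − 13 − 14 − 18 − 13 − 9 + 7 + 3 + 4 + 4 − 1 = 95%

95%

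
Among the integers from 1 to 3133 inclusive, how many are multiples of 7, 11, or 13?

880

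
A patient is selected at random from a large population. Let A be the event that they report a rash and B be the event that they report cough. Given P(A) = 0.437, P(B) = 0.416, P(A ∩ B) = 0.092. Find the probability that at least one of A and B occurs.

Inclusion–exclusion gives
P(A ∪ B) = 0.437 + 0.416 − 0.092 = 0.761

0.761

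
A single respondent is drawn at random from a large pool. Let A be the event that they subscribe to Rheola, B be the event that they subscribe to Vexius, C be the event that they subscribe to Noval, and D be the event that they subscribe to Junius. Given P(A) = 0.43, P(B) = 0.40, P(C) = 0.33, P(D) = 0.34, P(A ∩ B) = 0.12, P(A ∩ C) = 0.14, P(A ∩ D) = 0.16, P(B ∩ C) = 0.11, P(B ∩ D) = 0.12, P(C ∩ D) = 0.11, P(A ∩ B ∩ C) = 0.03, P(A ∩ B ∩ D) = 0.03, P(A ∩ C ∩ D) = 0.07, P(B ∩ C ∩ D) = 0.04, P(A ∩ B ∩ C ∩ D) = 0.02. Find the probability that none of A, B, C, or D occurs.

0.11

P(A ∪ B ∪ C ∪ D) = 0.43 + 0.40 + 0.33 + 0.34 − 0.12 − 0.14 − 0.16 − 0.11 − 0.12 − 0.11 + 0.03 + 0.03 + 0.07 + 0.04 − 0.02 = 0.89
P(none) = 1 − 0.89 = 0.11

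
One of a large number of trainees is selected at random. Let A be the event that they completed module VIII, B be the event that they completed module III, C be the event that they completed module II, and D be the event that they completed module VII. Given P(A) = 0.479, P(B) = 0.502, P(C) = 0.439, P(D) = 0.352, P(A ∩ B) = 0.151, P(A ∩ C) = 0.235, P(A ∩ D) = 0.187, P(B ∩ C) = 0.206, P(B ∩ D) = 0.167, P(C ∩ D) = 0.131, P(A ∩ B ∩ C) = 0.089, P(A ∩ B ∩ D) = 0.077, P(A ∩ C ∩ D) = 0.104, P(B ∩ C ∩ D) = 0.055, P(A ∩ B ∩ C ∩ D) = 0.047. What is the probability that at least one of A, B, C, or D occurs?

P(A ∪ B ∪ C ∪ D) = 0.479 + 0.502 + 0.439 + 0.352 − 0.151 − 0.235 − 0.187 − 0.206 − 0.167 − 0.131 + 0.089 + 0.077 + 0.104 + 0.055 − 0.047 = 0.973

0.973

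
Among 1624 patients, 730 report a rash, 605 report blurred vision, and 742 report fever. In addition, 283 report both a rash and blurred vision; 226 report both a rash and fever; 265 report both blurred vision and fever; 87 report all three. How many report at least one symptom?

Inclusion–exclusion gives
|union| = 730 + 605 + 742 − 283 − 226 − 265 + 87 = 1390

1390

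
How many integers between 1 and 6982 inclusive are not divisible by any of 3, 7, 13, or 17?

3466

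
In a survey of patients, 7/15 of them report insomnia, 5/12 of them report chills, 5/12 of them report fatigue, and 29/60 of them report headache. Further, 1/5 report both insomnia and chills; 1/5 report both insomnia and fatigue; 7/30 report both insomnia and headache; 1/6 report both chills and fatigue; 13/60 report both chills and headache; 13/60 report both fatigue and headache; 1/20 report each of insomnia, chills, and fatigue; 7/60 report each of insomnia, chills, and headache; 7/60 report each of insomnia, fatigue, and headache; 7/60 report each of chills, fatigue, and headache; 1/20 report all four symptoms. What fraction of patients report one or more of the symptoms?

9/10

P(at least one) = 7/15 + 5/12 + 5/12 + 29/60 − 1/5 − 1/5 − 7/30 − 1/6 − 13/60 − 13/60 + 1/20 + 7/60 + 7/60 + 7/60 − 1/20 = 9/10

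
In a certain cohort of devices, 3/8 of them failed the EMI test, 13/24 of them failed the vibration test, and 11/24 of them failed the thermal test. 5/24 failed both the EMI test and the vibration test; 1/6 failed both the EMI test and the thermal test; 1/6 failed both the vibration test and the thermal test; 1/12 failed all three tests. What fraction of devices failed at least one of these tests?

11/12

Inclusion–exclusion gives
P(union) = 3/8 + 13/24 + 11/24 − 5/24 − 1/6 − 1/6 + 1/12 = 11/12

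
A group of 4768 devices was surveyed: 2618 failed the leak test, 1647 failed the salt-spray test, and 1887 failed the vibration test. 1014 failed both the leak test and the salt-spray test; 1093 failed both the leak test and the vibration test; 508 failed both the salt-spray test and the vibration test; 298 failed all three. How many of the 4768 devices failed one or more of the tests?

3835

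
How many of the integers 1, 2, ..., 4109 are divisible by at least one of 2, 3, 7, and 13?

Using inclusion–exclusion:
⌊4109/2⌋ + ⌊4109/3⌋ + ⌊4109/7⌋ + ⌊4109/13⌋ − ⌊4109/6⌋ − ⌊4109/14⌋ − ⌊4109/26⌋ − ⌊4109/21⌋ − ⌊4109/39⌋ − ⌊4109/91⌋ + ⌊4109/42⌋ + ⌊4109/78⌋ + ⌊4109/182⌋ + ⌊4109/273⌋ − ⌊4109/546⌋ = 2054 + 1369 + 587 + 316 − 684 − 293 − 158 − 195 − 105 − 45 + 97 + 52 + 22 + 15 − 7 = 3025

3025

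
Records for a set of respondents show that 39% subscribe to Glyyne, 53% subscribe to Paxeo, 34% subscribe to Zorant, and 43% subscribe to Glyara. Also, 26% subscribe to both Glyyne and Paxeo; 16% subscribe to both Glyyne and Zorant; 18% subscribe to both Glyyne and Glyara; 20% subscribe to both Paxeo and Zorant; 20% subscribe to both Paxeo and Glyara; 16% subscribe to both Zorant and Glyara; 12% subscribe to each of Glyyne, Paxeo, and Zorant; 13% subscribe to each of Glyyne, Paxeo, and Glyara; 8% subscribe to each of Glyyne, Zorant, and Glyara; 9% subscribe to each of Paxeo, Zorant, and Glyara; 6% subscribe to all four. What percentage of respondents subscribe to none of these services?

Inclusion–exclusion gives
P(≥1) = 39 + 53 + 34 + 43 − 26 − 16 − 18 − 20 − 20 − 16 + 12 + 13 + 8 + 9 − 6 = 89%
P(none) = 100% − 89% = 11%

11%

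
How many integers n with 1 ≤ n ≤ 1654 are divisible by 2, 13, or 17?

936

By inclusion–exclusion:
floor(1654/2) + floor(1654/13) + floor(1654/17) − floor(1654/26) − floor(1654/34) − floor(1654/221) + floor(1654/442) = 827 + 127 + 97 − 63 − 48 − 7 + 3 = 936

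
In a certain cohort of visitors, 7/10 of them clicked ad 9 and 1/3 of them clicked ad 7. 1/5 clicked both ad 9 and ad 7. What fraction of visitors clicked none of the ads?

P(≥1) = 7/10 + 1/3 − 1/5 = 5/6
P(none) = 1 − 5/6 = 1/6

1/6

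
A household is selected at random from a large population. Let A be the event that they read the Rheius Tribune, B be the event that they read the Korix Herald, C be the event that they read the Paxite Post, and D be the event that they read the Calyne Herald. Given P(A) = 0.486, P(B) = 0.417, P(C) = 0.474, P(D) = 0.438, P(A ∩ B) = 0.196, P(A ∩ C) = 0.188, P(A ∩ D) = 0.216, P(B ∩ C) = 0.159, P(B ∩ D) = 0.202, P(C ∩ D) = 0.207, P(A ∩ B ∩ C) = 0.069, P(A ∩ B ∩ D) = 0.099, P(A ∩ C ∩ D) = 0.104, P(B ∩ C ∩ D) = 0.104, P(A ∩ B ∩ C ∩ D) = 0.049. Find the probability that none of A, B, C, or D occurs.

By inclusion-exclusion,
P(A ∪ B ∪ C ∪ D) = 0.486 + 0.417 + 0.474 + 0.438 − 0.196 − 0.188 − 0.216 − 0.159 − 0.202 − 0.207 + 0.069 + 0.099 + 0.104 + 0.104 − 0.049 = 0.974
P(none) = 1 − 0.974 = 0.026

0.026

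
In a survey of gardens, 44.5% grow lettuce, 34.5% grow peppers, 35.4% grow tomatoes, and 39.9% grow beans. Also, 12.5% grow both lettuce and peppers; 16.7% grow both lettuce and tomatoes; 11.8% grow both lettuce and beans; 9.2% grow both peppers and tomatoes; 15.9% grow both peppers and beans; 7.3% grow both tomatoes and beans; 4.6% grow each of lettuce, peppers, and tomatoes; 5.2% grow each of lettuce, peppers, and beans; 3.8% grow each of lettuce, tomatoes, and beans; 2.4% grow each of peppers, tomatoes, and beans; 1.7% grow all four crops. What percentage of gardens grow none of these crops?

4.8%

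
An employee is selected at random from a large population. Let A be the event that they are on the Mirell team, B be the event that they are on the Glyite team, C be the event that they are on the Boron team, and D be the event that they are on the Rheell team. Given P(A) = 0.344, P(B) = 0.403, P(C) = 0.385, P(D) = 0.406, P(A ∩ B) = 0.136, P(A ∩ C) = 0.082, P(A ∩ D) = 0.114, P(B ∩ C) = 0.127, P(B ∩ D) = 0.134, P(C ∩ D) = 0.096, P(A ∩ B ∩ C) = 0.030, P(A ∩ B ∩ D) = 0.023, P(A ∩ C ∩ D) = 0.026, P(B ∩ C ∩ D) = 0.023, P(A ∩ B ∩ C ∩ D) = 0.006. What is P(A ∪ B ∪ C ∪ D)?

P(A ∪ B ∪ C ∪ D) = 0.344 + 0.403 + 0.385 + 0.406 − 0.136 − 0.082 − 0.114 − 0.127 − 0.134 − 0.096 + 0.030 + 0.023 + 0.026 + 0.023 − 0.006 = 0.945

0.945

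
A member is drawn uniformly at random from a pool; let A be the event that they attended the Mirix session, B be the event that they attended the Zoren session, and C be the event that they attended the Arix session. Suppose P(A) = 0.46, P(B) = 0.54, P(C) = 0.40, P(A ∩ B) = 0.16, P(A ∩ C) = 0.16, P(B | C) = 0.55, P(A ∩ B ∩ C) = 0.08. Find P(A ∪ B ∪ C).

P(B ∩ C) = P(C)·P(B|C) = 0.40 × 0.55 = 0.22
Apply inclusion-exclusion:
P(A ∪ B ∪ C) = 0.46 + 0.54 + 0.40 − 0.16 − 0.16 − 0.22 + 0.08 = 0.94

0.94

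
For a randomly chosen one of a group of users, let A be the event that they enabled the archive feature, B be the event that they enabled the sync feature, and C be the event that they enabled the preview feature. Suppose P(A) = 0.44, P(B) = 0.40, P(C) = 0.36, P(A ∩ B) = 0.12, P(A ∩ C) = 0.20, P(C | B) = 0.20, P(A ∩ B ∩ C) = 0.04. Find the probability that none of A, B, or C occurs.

0.16

P(B ∩ C) = P(B)·P(C|B) = 0.40 × 0.20 = 0.08
By inclusion-exclusion,
P(A ∪ B ∪ C) = 0.44 + 0.40 + 0.36 − 0.12 − 0.20 − 0.08 + 0.04 = 0.84
P(none) = 1 − 0.84 = 0.16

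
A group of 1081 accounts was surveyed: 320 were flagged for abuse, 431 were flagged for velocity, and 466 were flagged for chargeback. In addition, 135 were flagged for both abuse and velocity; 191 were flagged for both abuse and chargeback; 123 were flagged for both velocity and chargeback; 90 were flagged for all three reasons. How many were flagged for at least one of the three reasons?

858

Apply inclusion-exclusion:
N(≥1) = 320 + 431 + 466 − 135 − 191 − 123 + 90 = 858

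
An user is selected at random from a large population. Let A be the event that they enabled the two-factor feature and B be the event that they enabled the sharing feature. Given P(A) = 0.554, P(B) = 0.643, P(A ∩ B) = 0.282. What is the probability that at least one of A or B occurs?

0.915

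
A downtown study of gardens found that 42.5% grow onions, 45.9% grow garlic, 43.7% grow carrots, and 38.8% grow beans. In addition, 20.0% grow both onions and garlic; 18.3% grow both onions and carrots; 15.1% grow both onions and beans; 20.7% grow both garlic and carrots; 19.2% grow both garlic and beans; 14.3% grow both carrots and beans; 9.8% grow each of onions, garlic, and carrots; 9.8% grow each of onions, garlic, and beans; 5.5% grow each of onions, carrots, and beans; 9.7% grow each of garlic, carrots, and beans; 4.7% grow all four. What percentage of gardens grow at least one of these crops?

By inclusion-exclusion,
P(at least one) = 42.5 + 45.9 + 43.7 + 38.8 − 20.0 − 18.3 − 15.1 − 20.7 − 19.2 − 14.3 + 9.8 + 9.8 + 5.5 + 9.7 − 4.7 = 93.4%

93.4%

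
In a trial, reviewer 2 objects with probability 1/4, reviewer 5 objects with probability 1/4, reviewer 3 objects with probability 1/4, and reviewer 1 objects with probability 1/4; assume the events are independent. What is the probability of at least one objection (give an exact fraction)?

P(none) = (1 − 1/4) × (1 − 1/4) × (1 − 1/4) × (1 − 1/4) = 3/4 × 3/4 × 3/4 × 3/4 = 81/256
P(at least one) = 1 − 81/256 = 175/256

175/256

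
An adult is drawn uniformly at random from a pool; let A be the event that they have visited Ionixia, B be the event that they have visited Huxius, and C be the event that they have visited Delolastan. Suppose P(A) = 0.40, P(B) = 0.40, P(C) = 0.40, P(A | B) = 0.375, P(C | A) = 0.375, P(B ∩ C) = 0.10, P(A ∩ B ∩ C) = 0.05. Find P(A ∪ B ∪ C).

0.85

P(A ∩ B) = P(B)·P(A|B) = 0.40 × 0.375 = 0.15
P(A ∩ C) = P(A)·P(C|A) = 0.40 × 0.375 = 0.15
P(A ∪ B ∪ C) = 0.40 + 0.40 + 0.40 − 0.15 − 0.15 − 0.10 + 0.05 = 0.85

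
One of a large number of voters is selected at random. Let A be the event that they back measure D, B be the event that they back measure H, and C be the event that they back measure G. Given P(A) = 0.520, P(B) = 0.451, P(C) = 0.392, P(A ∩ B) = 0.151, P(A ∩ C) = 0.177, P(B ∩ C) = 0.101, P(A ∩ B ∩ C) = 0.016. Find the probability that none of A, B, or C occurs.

By inclusion-exclusion,
P(A ∪ B ∪ C) = 0.520 + 0.451 + 0.392 − 0.151 − 0.177 − 0.101 + 0.016 = 0.950
P(none) = 1 − 0.950 = 0.050

0.050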